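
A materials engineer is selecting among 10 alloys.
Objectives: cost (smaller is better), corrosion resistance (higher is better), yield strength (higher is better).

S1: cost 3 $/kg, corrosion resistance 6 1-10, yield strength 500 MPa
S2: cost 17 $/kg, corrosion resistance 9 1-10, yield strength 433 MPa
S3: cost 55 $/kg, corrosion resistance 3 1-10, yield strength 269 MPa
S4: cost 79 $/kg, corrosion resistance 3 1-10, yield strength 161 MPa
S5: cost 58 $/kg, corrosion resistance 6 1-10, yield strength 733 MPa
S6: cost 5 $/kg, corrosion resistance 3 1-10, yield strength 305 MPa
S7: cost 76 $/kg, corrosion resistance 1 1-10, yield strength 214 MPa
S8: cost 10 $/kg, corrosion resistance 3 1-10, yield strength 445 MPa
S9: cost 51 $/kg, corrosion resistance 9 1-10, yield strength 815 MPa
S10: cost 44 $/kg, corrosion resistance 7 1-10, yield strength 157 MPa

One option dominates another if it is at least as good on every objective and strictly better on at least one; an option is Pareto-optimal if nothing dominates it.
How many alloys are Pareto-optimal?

S1: not dominated (best cost).
S2: not dominated.
S3: dominated by S1 (cost 3≤55, corrosion resistance 6≥3, yield strength 500≥269).
S4: dominated by S1 (cost 3≤79, corrosion resistance 6≥3, yield strength 500≥161).
S5: dominated by S9 (cost 51≤58, corrosion resistance 9≥6, yield strength 815≥733).
S6: dominated by S1 (cost 3≤5, corrosion resistance 6≥3, yield strength 500≥305).
S7: dominated by S1 (cost 3≤76, corrosion resistance 6≥1, yield strength 500≥214).
S8: dominated by S1 (cost 3≤10, corrosion resistance 6≥3, yield strength 500≥445).
S9: not dominated (best yield strength).
S10: dominated by S2 (cost 17≤44, corrosion resistance 9≥7, yield strength 433≥157).
Pareto-optimal: S1, S2, S9 → 3.

3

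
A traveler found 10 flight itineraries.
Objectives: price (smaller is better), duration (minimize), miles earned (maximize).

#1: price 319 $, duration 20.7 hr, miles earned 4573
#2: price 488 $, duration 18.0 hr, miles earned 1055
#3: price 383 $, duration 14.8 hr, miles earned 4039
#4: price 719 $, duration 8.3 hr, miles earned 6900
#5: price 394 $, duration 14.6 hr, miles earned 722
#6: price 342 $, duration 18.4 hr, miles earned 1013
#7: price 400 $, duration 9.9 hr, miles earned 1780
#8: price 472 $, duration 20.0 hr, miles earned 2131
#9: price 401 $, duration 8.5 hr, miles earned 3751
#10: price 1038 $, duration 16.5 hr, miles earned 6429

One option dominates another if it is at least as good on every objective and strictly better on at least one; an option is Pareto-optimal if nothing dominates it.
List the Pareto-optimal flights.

#1, #3, #4, #5, #6, #7, #9

#1: not dominated (best price).
#2: dominated by #3 (price 383≤488, duration 14.8≤18.0, miles earned 4039≥1055).
#3: not dominated.
#4: not dominated (best duration).
#5: not dominated.
#6: not dominated.
#7: not dominated.
#8: dominated by #3 (price 383≤472, duration 14.8≤20.0, miles earned 4039≥2131).
#9: not dominated.
#10: dominated by #4 (price 719≤1038, duration 8.3≤16.5, miles earned 6900≥6429).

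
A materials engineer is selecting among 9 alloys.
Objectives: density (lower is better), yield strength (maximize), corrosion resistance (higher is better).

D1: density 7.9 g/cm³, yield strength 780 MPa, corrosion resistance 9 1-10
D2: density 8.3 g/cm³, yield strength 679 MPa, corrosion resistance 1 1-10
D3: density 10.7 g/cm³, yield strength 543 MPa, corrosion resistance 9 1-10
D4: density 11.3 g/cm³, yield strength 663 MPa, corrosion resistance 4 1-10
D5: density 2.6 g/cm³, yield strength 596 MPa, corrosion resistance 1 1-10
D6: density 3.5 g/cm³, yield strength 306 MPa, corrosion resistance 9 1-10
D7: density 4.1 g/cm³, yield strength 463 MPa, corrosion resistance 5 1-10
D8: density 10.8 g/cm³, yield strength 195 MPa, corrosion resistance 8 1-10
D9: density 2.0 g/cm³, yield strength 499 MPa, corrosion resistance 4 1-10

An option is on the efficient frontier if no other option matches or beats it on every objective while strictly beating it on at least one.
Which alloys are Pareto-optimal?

D1, D5, D6, D7, D9

D1: not dominated (best yield strength).
D2: dominated by D1 (density 7.9≤8.3, yield strength 780≥679, corrosion resistance 9≥1).
D3: dominated by D1 (density 7.9≤10.7, yield strength 780≥543, corrosion resistance 9≥9).
D4: dominated by D1 (density 7.9≤11.3, yield strength 780≥663, corrosion resistance 9≥4).
D5: not dominated.
D6: not dominated.
D7: not dominated.
D8: dominated by D1 (density 7.9≤10.8, yield strength 780≥195, corrosion resistance 9≥8).
D9: not dominated (best density).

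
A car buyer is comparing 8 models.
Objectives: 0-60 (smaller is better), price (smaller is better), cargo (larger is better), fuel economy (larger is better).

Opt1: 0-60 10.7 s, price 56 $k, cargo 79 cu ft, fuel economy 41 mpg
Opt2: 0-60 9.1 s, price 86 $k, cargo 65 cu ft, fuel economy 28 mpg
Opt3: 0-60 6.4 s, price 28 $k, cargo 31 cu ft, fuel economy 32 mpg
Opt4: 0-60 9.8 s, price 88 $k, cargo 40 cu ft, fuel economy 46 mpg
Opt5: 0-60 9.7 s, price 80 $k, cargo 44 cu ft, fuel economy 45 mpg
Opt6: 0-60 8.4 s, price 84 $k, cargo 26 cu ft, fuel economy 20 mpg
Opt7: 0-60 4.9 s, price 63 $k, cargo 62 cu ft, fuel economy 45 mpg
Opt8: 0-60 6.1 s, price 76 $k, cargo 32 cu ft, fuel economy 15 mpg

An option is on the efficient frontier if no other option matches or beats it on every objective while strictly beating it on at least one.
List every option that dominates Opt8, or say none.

Opt7

Opt7: 0-60 4.9≤6.1, price 63≤76, cargo 62≥32, fuel economy 45≥15 — dominates Opt8.
Others (Opt1, Opt2, Opt3, Opt4, Opt5, Opt6) are each worse than Opt8 on at least one objective.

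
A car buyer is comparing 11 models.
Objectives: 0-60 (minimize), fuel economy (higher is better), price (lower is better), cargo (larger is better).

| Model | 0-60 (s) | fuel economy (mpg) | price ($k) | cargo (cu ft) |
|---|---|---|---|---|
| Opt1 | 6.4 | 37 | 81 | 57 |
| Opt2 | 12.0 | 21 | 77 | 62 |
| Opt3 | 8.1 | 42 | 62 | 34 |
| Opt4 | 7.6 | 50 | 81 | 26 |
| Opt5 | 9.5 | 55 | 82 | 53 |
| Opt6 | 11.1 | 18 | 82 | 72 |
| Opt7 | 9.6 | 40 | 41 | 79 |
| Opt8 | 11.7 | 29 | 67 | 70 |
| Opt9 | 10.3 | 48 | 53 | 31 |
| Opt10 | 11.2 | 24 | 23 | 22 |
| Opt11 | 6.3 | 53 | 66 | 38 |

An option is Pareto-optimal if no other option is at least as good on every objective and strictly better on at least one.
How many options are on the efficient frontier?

Opt1: not dominated.
Opt2: dominated by Opt7 (0-60 9.6≤12.0, fuel economy 40≥21, price 41≤77, cargo 79≥62).
Opt3: not dominated.
Opt4: dominated by Opt11 (0-60 6.3≤7.6, fuel economy 53≥50, price 66≤81, cargo 38≥26).
Opt5: not dominated (best fuel economy).
Opt6: dominated by Opt7 (0-60 9.6≤11.1, fuel economy 40≥18, price 41≤82, cargo 79≥72).
Opt7: not dominated (best cargo).
Opt8: dominated by Opt7 (0-60 9.6≤11.7, fuel economy 40≥29, price 41≤67, cargo 79≥70).
Opt9: not dominated.
Opt10: not dominated (best price).
Opt11: not dominated (best 0-60).
Pareto-optimal: Opt1, Opt3, Opt5, Opt7, Opt9, Opt10, Opt11 → 7.

7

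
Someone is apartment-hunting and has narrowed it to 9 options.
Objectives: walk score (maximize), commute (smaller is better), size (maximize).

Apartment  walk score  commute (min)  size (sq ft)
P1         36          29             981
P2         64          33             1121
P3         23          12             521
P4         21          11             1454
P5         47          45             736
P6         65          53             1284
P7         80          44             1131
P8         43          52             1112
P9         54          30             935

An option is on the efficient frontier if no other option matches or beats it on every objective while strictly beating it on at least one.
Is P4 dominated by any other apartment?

No

P1: worse on commute (29 vs 11).
P2: worse on commute (33 vs 11).
P3: worse on commute (12 vs 11).
P5: worse on commute (45 vs 11).
P6: worse on commute (53 vs 11).
P7: worse on commute (44 vs 11).
P8: worse on commute (52 vs 11).
P9: worse on commute (30 vs 11).
No option is at least as good as P4 on every objective and strictly better on one.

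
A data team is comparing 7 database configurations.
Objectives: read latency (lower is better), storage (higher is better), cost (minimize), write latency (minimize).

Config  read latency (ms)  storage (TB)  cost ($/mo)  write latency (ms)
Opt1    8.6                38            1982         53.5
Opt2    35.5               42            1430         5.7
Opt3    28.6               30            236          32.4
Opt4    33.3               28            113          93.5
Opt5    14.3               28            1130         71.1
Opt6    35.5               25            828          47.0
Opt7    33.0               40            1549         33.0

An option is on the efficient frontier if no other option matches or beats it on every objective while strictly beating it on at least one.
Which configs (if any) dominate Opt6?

Opt3: read latency 28.6≤35.5, storage 30≥25, cost 236≤828, write latency 32.4≤47.0 — dominates Opt6.
Others (Opt1, Opt2, Opt4, Opt5, Opt7) are each worse than Opt6 on at least one objective.

Opt3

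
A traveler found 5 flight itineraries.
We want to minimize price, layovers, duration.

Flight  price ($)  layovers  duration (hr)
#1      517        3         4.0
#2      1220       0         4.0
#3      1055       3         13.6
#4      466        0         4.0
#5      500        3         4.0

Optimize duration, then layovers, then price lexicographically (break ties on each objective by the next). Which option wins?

#4

First minimize duration: best is 4.0, kept {#1, #2, #4, #5}.
Then minimize layovers: best is 0, kept {#2, #4}.
Then minimize price: best is 466, kept {#4}.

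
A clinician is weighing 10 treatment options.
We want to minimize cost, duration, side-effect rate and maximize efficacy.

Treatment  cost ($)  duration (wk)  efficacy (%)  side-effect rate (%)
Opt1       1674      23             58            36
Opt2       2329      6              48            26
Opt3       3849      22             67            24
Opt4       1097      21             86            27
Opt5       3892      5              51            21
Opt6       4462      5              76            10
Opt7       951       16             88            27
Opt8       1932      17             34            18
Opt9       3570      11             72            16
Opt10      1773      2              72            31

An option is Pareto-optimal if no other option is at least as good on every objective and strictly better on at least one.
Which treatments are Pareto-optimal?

Opt2, Opt5, Opt6, Opt7, Opt8, Opt9, Opt10

Opt1: dominated by Opt4 (cost 1097≤1674, duration 21≤23, efficacy 86≥58, side-effect rate 27≤36).
Opt2: not dominated.
Opt3: dominated by Opt9 (cost 3570≤3849, duration 11≤22, efficacy 72≥67, side-effect rate 16≤24).
Opt4: dominated by Opt7 (cost 951≤1097, duration 16≤21, efficacy 88≥86, side-effect rate 27≤27).
Opt5: not dominated.
Opt6: not dominated (best side-effect rate).
Opt7: not dominated (best cost).
Opt8: not dominated.
Opt9: not dominated.
Opt10: not dominated (best duration).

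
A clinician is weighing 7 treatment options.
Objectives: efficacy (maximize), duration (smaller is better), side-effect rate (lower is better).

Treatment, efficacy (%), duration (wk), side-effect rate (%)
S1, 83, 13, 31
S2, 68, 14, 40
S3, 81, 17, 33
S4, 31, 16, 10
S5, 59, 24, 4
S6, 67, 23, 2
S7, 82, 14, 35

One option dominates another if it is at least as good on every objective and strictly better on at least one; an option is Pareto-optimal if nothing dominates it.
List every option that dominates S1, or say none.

S2: worse on efficacy (68 vs 83).
S3: worse on efficacy (81 vs 83).
S4: worse on efficacy (31 vs 83).
S5: worse on efficacy (59 vs 83).
S6: worse on efficacy (67 vs 83).
S7: worse on efficacy (82 vs 83).
No option dominates S1.

none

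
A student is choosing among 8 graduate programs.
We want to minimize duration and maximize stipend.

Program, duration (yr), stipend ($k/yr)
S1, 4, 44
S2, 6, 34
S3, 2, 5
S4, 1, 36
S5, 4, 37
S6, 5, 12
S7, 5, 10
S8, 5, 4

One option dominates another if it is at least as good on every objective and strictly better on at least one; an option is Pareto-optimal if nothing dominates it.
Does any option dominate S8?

Yes

S1 vs S8: duration 4≤5, stipend 44≥4 — S1 is at least as good on every objective and strictly better on at least one, so S1 dominates S8.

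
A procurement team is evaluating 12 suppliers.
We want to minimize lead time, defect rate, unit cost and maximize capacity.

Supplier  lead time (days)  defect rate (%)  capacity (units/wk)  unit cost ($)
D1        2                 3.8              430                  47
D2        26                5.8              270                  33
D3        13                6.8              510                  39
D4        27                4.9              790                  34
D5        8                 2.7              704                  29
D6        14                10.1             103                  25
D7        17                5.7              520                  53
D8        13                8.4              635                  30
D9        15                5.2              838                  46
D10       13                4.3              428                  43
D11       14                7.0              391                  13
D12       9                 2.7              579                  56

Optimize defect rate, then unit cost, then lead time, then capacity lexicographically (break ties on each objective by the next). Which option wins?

First minimize defect rate: best is 2.7, kept {D5, D12}.
Then minimize unit cost: best is 29, kept {D5}.

D5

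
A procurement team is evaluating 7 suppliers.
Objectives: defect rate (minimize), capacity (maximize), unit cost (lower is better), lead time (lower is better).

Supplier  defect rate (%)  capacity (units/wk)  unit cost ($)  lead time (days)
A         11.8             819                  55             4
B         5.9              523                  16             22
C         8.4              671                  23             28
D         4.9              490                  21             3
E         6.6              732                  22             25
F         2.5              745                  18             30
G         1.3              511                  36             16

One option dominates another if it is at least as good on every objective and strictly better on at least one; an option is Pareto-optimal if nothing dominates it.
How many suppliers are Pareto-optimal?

6

A: not dominated (best capacity).
B: not dominated (best unit cost).
C: dominated by E (defect rate 6.6≤8.4, capacity 732≥671, unit cost 22≤23, lead time 25≤28).
D: not dominated (best lead time).
E: not dominated.
F: not dominated.
G: not dominated (best defect rate).
Pareto-optimal: A, B, D, E, F, G → 6.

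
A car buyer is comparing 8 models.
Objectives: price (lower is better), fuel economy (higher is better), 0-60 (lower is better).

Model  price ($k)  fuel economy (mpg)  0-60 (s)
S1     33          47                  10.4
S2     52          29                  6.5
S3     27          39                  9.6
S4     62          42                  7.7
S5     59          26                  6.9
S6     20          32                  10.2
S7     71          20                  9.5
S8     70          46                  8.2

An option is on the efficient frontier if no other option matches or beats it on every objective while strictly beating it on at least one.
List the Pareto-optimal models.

S1: not dominated (best fuel economy).
S2: not dominated (best 0-60).
S3: not dominated.
S4: not dominated.
S5: dominated by S2 (price 52≤59, fuel economy 29≥26, 0-60 6.5≤6.9).
S6: not dominated (best price).
S7: dominated by S2 (price 52≤71, fuel economy 29≥20, 0-60 6.5≤9.5).
S8: not dominated.

S1, S2, S3, S4, S6, S8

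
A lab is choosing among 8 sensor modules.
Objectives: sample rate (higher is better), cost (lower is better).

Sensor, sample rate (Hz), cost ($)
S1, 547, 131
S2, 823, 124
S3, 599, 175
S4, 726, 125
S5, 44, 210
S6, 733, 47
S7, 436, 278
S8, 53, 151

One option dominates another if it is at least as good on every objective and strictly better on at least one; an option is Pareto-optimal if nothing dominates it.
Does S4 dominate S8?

S4 vs S8: sample rate 726≥53, cost 125≤151 — S4 is at least as good on every objective with at least one strict improvement.

Yes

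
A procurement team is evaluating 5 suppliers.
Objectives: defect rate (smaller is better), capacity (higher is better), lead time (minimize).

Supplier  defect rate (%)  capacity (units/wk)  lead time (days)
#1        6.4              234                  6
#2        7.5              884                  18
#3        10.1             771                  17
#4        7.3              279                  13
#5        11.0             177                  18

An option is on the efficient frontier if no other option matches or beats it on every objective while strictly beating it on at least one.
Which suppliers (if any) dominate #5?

#1: defect rate 6.4≤11.0, capacity 234≥177, lead time 6≤18 — dominates #5.
#2: defect rate 7.5≤11.0, capacity 884≥177, lead time 18≤18 — dominates #5.
#3: defect rate 10.1≤11.0, capacity 771≥177, lead time 17≤18 — dominates #5.
#4: defect rate 7.3≤11.0, capacity 279≥177, lead time 13≤18 — dominates #5.

#1, #2, #3, #4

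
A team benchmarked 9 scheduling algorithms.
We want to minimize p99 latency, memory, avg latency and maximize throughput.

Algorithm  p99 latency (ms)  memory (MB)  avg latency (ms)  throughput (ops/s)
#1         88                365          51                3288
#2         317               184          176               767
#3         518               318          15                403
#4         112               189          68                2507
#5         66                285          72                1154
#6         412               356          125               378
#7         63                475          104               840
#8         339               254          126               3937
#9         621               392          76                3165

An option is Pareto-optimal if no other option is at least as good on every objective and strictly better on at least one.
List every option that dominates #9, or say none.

#1

#1: p99 latency 88≤621, memory 365≤392, avg latency 51≤76, throughput 3288≥3165 — dominates #9.
Others (#2, #3, #4, #5, #6, #7, #8) are each worse than #9 on at least one objective.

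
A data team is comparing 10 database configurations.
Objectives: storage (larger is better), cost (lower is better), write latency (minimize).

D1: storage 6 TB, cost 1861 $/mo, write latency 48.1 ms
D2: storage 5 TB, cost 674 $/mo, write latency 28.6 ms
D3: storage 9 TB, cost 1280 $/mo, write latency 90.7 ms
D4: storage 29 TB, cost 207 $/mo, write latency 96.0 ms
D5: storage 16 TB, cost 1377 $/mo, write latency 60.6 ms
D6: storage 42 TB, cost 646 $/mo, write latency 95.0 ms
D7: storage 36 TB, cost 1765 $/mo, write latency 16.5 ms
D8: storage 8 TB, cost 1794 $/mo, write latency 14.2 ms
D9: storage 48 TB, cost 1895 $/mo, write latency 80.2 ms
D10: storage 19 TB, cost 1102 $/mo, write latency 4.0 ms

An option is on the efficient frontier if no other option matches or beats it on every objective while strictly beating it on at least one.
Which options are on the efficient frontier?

D2, D4, D6, D7, D9, D10

D1: dominated by D7 (storage 36≥6, cost 1765≤1861, write latency 16.5≤48.1).
D2: not dominated.
D3: dominated by D10 (storage 19≥9, cost 1102≤1280, write latency 4.0≤90.7).
D4: not dominated (best cost).
D5: dominated by D10 (storage 19≥16, cost 1102≤1377, write latency 4.0≤60.6).
D6: not dominated.
D7: not dominated.
D8: dominated by D10 (storage 19≥8, cost 1102≤1794, write latency 4.0≤14.2).
D9: not dominated (best storage).
D10: not dominated (best write latency).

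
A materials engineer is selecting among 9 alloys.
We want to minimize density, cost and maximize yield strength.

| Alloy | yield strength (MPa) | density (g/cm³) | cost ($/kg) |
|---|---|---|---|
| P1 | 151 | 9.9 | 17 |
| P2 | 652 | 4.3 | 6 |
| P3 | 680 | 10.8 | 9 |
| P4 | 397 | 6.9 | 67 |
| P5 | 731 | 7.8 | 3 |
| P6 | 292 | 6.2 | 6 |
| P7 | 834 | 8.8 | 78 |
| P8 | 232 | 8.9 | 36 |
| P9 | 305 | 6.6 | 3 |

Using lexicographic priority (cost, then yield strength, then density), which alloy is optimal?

First minimize cost: best is 3, kept {P5, P9}.
Then maximize yield strength: best is 731, kept {P5}.

P5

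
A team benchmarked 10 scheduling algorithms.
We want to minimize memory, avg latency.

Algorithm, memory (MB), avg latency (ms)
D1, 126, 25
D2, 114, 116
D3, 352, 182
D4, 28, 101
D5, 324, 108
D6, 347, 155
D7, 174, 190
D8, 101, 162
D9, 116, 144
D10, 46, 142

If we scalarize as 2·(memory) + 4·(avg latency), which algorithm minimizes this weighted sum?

D1: 2·126 + 4·25 = 352
D2: 2·114 + 4·116 = 692
D3: 2·352 + 4·182 = 1432
D4: 2·28 + 4·101 = 460
D5: 2·324 + 4·108 = 1080
D6: 2·347 + 4·155 = 1314
D7: 2·174 + 4·190 = 1108
D8: 2·101 + 4·162 = 850
D9: 2·116 + 4·144 = 808
D10: 2·46 + 4·142 = 660
Lowest: D1 at 352.

D1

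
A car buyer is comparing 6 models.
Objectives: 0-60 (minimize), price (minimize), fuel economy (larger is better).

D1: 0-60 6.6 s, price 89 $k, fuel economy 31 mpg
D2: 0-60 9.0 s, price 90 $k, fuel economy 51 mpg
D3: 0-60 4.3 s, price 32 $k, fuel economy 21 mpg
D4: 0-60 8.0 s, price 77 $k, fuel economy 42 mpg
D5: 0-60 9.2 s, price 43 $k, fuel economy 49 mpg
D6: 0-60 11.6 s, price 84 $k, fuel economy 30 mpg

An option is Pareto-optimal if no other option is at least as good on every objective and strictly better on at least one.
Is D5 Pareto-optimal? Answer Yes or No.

Yes

D1: worse on price (89 vs 43).
D2: worse on price (90 vs 43).
D3: worse on fuel economy (21 vs 49).
D4: worse on price (77 vs 43).
D6: worse on 0-60 (11.6 vs 9.2).
No option is at least as good as D5 on every objective and strictly better on one.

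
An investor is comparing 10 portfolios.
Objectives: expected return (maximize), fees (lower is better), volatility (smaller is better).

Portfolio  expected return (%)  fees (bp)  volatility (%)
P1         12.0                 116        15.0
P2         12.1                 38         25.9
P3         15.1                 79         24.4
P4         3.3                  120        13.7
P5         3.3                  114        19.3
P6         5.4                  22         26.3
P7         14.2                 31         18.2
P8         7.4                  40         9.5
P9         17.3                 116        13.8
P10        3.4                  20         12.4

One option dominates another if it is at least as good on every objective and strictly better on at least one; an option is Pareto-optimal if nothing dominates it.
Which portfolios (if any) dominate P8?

none

P1: worse on fees (116 vs 40).
P2: worse on volatility (25.9 vs 9.5).
P3: worse on fees (79 vs 40).
P4: worse on expected return (3.3 vs 7.4).
P5: worse on expected return (3.3 vs 7.4).
P6: worse on expected return (5.4 vs 7.4).
P7: worse on volatility (18.2 vs 9.5).
P9: worse on fees (116 vs 40).
P10: worse on expected return (3.4 vs 7.4).
No option dominates P8.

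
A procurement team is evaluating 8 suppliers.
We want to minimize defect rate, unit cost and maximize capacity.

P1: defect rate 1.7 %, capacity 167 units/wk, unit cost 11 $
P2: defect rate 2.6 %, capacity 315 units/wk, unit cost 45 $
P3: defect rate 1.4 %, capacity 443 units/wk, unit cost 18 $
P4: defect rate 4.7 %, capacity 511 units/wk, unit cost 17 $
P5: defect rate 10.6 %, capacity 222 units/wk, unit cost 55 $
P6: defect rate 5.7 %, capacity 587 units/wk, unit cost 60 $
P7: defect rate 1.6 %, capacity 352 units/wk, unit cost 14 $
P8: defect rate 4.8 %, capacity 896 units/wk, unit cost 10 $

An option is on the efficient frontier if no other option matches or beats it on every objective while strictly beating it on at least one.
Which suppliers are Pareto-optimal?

P1: not dominated.
P2: dominated by P3 (defect rate 1.4≤2.6, capacity 443≥315, unit cost 18≤45).
P3: not dominated (best defect rate).
P4: not dominated.
P5: dominated by P2 (defect rate 2.6≤10.6, capacity 315≥222, unit cost 45≤55).
P6: dominated by P8 (defect rate 4.8≤5.7, capacity 896≥587, unit cost 10≤60).
P7: not dominated.
P8: not dominated (best capacity).

P1, P3, P4, P7, P8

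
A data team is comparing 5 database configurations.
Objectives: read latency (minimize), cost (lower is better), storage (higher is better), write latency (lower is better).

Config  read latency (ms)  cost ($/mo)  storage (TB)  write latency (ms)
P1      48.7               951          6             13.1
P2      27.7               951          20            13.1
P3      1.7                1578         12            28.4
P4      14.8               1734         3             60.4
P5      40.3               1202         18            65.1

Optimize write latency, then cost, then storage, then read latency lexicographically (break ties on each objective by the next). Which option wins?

First minimize write latency: best is 13.1, kept {P1, P2}.
Then minimize cost: best is 951, kept {P1, P2}.
Then maximize storage: best is 20, kept {P2}.

P2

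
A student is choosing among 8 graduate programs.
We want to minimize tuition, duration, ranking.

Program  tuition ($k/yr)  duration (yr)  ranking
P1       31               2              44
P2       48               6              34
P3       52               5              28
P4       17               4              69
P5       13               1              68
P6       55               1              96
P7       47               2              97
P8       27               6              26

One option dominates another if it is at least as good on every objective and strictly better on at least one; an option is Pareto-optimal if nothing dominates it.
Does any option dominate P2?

Yes

P8 vs P2: tuition 27≤48, duration 6≤6, ranking 26≤34 — P8 is at least as good on every objective and strictly better on at least one, so P8 dominates P2.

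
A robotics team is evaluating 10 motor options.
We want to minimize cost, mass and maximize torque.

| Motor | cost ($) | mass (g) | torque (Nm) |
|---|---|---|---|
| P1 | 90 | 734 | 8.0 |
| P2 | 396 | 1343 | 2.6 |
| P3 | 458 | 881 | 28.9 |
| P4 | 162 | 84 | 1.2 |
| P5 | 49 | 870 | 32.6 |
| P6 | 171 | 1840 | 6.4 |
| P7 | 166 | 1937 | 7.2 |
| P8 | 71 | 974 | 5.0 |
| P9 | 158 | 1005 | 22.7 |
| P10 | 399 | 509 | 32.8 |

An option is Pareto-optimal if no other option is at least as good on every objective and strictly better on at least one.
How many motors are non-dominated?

P1: not dominated.
P2: dominated by P1 (cost 90≤396, mass 734≤1343, torque 8.0≥2.6).
P3: dominated by P5 (cost 49≤458, mass 870≤881, torque 32.6≥28.9).
P4: not dominated (best mass).
P5: not dominated (best cost).
P6: dominated by P1 (cost 90≤171, mass 734≤1840, torque 8.0≥6.4).
P7: dominated by P1 (cost 90≤166, mass 734≤1937, torque 8.0≥7.2).
P8: dominated by P5 (cost 49≤71, mass 870≤974, torque 32.6≥5.0).
P9: dominated by P5 (cost 49≤158, mass 870≤1005, torque 32.6≥22.7).
P10: not dominated (best torque).
Pareto-optimal: P1, P4, P5, P10 → 4.

4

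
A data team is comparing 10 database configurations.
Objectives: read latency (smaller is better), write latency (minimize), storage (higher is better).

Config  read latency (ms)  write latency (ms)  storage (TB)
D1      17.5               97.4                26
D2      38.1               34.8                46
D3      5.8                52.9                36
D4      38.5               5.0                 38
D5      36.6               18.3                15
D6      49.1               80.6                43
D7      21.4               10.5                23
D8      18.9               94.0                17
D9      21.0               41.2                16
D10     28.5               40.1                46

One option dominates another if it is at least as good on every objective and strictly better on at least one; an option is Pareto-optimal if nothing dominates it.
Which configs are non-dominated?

D2, D3, D4, D7, D9, D10

D1: dominated by D3 (read latency 5.8≤17.5, write latency 52.9≤97.4, storage 36≥26).
D2: not dominated.
D3: not dominated (best read latency).
D4: not dominated (best write latency).
D5: dominated by D7 (read latency 21.4≤36.6, write latency 10.5≤18.3, storage 23≥15).
D6: dominated by D2 (read latency 38.1≤49.1, write latency 34.8≤80.6, storage 46≥43).
D7: not dominated.
D8: dominated by D3 (read latency 5.8≤18.9, write latency 52.9≤94.0, storage 36≥17).
D9: not dominated.
D10: not dominated.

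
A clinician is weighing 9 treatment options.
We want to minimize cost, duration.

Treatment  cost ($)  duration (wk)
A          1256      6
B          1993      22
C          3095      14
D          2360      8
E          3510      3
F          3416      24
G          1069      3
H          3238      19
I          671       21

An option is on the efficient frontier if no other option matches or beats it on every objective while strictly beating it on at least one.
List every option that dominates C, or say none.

A: cost 1256≤3095, duration 6≤14 — dominates C.
D: cost 2360≤3095, duration 8≤14 — dominates C.
G: cost 1069≤3095, duration 3≤14 — dominates C.
Others (B, E, F, H, I) are each worse than C on at least one objective.

A, D, G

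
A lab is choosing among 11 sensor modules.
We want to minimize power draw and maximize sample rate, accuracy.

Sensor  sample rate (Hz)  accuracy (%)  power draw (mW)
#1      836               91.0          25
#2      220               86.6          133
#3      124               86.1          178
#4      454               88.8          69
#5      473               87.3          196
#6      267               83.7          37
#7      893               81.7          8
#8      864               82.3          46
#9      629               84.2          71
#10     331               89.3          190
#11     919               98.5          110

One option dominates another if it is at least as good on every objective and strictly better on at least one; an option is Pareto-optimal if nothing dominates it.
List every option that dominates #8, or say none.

none

#1: worse on sample rate (836 vs 864).
#2: worse on sample rate (220 vs 864).
#3: worse on sample rate (124 vs 864).
#4: worse on sample rate (454 vs 864).
#5: worse on sample rate (473 vs 864).
#6: worse on sample rate (267 vs 864).
#7: worse on accuracy (81.7 vs 82.3).
#9: worse on sample rate (629 vs 864).
#10: worse on sample rate (331 vs 864).
#11: worse on power draw (110 vs 46).
No option dominates #8.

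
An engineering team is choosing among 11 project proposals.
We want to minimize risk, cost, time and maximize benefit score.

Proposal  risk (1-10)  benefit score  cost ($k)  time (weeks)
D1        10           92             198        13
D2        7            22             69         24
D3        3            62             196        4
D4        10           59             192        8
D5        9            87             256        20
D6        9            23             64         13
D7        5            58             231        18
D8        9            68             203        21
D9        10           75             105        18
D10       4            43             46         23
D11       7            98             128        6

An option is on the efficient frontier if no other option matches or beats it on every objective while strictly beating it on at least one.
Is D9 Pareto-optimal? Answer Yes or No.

Yes

D1: worse on cost (198 vs 105).
D2: worse on benefit score (22 vs 75).
D3: worse on benefit score (62 vs 75).
D4: worse on benefit score (59 vs 75).
D5: worse on cost (256 vs 105).
D6: worse on benefit score (23 vs 75).
D7: worse on benefit score (58 vs 75).
D8: worse on benefit score (68 vs 75).
D10: worse on benefit score (43 vs 75).
D11: worse on cost (128 vs 105).
No option is at least as good as D9 on every objective and strictly better on one.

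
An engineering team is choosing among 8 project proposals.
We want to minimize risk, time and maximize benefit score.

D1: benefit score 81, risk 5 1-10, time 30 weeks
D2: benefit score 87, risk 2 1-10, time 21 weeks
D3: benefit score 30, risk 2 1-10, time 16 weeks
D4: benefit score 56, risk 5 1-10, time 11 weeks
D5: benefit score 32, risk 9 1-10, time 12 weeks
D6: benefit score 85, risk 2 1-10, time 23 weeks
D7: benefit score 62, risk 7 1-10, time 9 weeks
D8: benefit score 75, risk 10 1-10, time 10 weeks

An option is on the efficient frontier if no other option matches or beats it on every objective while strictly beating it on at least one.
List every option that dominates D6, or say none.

D2: benefit score 87≥85, risk 2≤2, time 21≤23 — dominates D6.
Others (D1, D3, D4, D5, D7, D8) are each worse than D6 on at least one objective.

D2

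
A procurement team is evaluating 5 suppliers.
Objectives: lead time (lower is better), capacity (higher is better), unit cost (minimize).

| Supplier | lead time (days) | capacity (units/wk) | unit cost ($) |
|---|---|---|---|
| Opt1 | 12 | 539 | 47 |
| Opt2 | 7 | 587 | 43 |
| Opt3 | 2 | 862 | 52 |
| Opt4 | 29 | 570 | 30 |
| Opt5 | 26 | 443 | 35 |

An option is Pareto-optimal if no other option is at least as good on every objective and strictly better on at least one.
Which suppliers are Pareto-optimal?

Opt1: dominated by Opt2 (lead time 7≤12, capacity 587≥539, unit cost 43≤47).
Opt2: not dominated.
Opt3: not dominated (best lead time).
Opt4: not dominated (best unit cost).
Opt5: not dominated.

Opt2, Opt3, Opt4, Opt5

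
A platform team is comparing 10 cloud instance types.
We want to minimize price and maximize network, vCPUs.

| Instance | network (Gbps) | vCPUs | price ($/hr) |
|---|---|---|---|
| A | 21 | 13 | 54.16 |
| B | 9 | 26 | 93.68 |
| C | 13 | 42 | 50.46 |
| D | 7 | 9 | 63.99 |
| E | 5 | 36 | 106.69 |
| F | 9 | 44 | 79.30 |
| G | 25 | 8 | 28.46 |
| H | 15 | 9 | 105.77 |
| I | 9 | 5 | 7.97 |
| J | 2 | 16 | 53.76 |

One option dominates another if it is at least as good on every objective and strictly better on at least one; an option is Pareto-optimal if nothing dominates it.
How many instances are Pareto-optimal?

A: not dominated.
B: dominated by C (network 13≥9, vCPUs 42≥26, price 50.46≤93.68).
C: not dominated.
D: dominated by A (network 21≥7, vCPUs 13≥9, price 54.16≤63.99).
E: dominated by C (network 13≥5, vCPUs 42≥36, price 50.46≤106.69).
F: not dominated (best vCPUs).
G: not dominated (best network).
H: dominated by A (network 21≥15, vCPUs 13≥9, price 54.16≤105.77).
I: not dominated (best price).
J: dominated by C (network 13≥2, vCPUs 42≥16, price 50.46≤53.76).
Pareto-optimal: A, C, F, G, I → 5.

5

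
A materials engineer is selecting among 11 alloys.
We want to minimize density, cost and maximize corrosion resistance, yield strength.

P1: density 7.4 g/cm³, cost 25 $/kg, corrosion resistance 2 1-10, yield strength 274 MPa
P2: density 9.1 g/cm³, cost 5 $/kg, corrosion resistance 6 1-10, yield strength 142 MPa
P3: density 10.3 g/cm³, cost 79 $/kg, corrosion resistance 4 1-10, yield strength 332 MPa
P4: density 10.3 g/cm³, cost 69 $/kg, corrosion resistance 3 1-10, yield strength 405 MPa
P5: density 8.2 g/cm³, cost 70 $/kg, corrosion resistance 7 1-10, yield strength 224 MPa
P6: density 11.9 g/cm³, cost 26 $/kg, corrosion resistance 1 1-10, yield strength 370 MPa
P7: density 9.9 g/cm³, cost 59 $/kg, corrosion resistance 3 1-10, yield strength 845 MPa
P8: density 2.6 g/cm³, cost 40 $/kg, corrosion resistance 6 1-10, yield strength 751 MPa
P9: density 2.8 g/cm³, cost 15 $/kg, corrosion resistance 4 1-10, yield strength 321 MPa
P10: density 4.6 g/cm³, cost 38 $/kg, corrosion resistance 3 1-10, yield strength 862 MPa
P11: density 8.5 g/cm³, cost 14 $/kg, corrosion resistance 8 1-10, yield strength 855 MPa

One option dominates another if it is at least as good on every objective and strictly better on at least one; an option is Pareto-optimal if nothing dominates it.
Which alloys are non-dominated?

P1: dominated by P9 (density 2.8≤7.4, cost 15≤25, corrosion resistance 4≥2, yield strength 321≥274).
P2: not dominated (best cost).
P3: dominated by P8 (density 2.6≤10.3, cost 40≤79, corrosion resistance 6≥4, yield strength 751≥332).
P4: dominated by P7 (density 9.9≤10.3, cost 59≤69, corrosion resistance 3≥3, yield strength 845≥405).
P5: not dominated.
P6: dominated by P11 (density 8.5≤11.9, cost 14≤26, corrosion resistance 8≥1, yield strength 855≥370).
P7: dominated by P10 (density 4.6≤9.9, cost 38≤59, corrosion resistance 3≥3, yield strength 862≥845).
P8: not dominated (best density).
P9: not dominated.
P10: not dominated (best yield strength).
P11: not dominated (best corrosion resistance).

P2, P5, P8, P9, P10, P11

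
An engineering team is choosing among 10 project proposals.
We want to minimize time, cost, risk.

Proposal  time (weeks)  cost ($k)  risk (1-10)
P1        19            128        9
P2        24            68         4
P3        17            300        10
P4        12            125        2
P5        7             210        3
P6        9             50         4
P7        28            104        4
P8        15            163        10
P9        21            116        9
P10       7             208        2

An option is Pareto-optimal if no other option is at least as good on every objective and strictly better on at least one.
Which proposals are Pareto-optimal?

P1: dominated by P4 (time 12≤19, cost 125≤128, risk 2≤9).
P2: dominated by P6 (time 9≤24, cost 50≤68, risk 4≤4).
P3: dominated by P4 (time 12≤17, cost 125≤300, risk 2≤10).
P4: not dominated.
P5: dominated by P10 (time 7≤7, cost 208≤210, risk 2≤3).
P6: not dominated (best cost).
P7: dominated by P2 (time 24≤28, cost 68≤104, risk 4≤4).
P8: dominated by P4 (time 12≤15, cost 125≤163, risk 2≤10).
P9: dominated by P6 (time 9≤21, cost 50≤116, risk 4≤9).
P10: not dominated.

P4, P6, P10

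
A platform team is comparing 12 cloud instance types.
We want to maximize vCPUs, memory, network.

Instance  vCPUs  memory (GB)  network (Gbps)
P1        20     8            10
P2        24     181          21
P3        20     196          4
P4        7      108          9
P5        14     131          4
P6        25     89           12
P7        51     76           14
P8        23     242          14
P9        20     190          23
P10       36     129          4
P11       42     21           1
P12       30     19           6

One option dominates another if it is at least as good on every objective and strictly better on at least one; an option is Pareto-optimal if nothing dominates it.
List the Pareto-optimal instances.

P2, P6, P7, P8, P9, P10

P1: dominated by P2 (vCPUs 24≥20, memory 181≥8, network 21≥10).
P2: not dominated.
P3: dominated by P8 (vCPUs 23≥20, memory 242≥196, network 14≥4).
P4: dominated by P2 (vCPUs 24≥7, memory 181≥108, network 21≥9).
P5: dominated by P2 (vCPUs 24≥14, memory 181≥131, network 21≥4).
P6: not dominated.
P7: not dominated (best vCPUs).
P8: not dominated (best memory).
P9: not dominated (best network).
P10: not dominated.
P11: dominated by P7 (vCPUs 51≥42, memory 76≥21, network 14≥1).
P12: dominated by P7 (vCPUs 51≥30, memory 76≥19, network 14≥6).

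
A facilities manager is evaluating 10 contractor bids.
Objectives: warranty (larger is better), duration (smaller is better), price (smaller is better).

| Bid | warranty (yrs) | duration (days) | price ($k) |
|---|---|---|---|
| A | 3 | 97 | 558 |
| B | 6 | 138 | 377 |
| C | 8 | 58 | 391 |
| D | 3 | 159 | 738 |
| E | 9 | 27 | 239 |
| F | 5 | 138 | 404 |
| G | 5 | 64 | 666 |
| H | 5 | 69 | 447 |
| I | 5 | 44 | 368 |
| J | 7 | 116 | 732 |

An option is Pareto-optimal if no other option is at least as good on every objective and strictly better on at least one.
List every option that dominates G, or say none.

C: warranty 8≥5, duration 58≤64, price 391≤666 — dominates G.
E: warranty 9≥5, duration 27≤64, price 239≤666 — dominates G.
I: warranty 5≥5, duration 44≤64, price 368≤666 — dominates G.
Others (A, B, D, F, H, J) are each worse than G on at least one objective.

C, E, I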